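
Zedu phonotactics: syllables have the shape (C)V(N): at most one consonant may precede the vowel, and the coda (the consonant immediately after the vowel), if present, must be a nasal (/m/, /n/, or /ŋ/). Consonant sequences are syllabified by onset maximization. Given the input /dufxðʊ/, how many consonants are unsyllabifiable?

Syllabifying with onset maximization leaves /f/, /x/ stranded (only a nasal (/m/, /n/, or /ŋ/) is licensed in coda position; onsets are limited to one consonant).

2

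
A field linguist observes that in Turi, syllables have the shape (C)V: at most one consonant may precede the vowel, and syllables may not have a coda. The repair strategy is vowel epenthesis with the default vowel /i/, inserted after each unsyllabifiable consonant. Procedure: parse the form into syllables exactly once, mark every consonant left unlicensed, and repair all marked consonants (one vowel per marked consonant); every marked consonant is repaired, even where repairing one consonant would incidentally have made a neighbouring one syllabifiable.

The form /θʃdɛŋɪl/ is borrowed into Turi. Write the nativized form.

The consonants /θ/, /ʃ/, /l/ cannot be parsed into a legal (C)V syllable (no codas are permitted; onsets are limited to one consonant).
Inserting the epenthetic vowel yields /θ/ → /θi/, /ʃ/ → /ʃi/, /l/ → /li/.

θiʃidɛŋɪli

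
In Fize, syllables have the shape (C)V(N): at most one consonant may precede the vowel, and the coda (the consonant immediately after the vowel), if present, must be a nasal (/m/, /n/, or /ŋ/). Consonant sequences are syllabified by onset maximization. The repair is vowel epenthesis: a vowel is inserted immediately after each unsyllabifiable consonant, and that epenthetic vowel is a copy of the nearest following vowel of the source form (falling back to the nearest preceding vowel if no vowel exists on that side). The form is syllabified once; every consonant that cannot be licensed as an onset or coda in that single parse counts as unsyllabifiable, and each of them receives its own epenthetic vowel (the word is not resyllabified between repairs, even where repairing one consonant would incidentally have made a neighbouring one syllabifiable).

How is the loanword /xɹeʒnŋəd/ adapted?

The consonants /x/, /ʒ/, /n/, /d/ cannot be parsed into a legal (C)V(N) syllable (only a nasal (/m/, /n/, or /ŋ/) is licensed in coda position; onsets are limited to one consonant).
Epenthesis after each stranded consonant: /x/ → /xe/, /ʒ/ → /ʒə/, /n/ → /nə/, /d/ → /də/.

xeɹeʒənəŋədə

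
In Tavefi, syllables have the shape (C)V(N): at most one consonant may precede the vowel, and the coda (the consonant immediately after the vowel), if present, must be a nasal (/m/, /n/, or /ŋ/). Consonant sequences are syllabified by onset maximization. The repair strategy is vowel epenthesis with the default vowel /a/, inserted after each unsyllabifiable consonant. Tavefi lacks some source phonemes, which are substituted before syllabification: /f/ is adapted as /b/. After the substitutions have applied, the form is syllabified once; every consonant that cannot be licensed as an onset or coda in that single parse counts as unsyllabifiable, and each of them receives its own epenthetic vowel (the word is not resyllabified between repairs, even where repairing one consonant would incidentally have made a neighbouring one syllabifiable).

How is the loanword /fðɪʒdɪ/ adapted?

Substitution: /f/ → /b/, giving /bðɪʒdɪ/.
Syllabifying with onset maximization leaves /b/, /ʒ/ stranded (only a nasal (/m/, /n/, or /ŋ/) is licensed in coda position; onsets are limited to one consonant).
Each unlicensed consonant becomes the onset of a new syllable: /b/ → /ba/, /ʒ/ → /ʒa/.

baðɪʒadɪ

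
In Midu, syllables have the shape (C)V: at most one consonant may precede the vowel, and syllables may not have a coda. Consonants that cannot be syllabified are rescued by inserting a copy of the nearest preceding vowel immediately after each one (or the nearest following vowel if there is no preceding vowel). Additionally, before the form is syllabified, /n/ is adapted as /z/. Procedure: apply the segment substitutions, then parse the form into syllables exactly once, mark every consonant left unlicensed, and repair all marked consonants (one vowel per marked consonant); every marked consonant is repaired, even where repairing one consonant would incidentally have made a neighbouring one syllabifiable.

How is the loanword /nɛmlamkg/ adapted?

zɛmɛlamakaga

Substitution: /n/ → /z/, giving /zɛmlamkg/.
Under (C)V, the unsyllabifiable consonants are /m/, /m/, /k/, /g/ (no codas are permitted; onsets are limited to one consonant).
Epenthesis after each stranded consonant: /m/ → /mɛ/, /m/ → /ma/, /k/ → /ka/, /g/ → /ga/.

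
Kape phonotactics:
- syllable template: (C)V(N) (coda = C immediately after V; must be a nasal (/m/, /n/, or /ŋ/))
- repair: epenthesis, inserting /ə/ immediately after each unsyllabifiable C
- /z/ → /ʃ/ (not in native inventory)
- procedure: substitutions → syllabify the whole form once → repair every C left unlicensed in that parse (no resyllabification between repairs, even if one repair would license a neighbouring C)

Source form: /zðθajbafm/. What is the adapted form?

ʃəðəθajəbafəmə

Substitution: /z/ → /ʃ/, giving /ʃðθajbafm/.
The consonants /ʃ/, /ð/, /j/, /f/, /m/ cannot be parsed into a legal (C)V(N) syllable (only a nasal (/m/, /n/, or /ŋ/) is licensed in coda position; onsets are limited to one consonant).
Inserting the epenthetic vowel yields /ʃ/ → /ʃə/, /ð/ → /ðə/, /j/ → /jə/, /f/ → /fə/, /m/ → /mə/.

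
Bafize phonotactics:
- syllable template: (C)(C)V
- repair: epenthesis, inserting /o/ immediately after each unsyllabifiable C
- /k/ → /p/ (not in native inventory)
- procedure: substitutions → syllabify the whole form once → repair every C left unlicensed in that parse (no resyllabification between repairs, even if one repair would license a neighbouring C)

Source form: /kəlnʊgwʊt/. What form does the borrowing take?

pəlnʊgwʊto

Substitution: /k/ → /p/, giving /pəlnʊgwʊt/.
Under (C)(C)V, the unsyllabifiable consonants are /t/ (no codas are permitted; onsets may contain at most 2 consonants).
Epenthesis after each stranded consonant: /t/ → /to/.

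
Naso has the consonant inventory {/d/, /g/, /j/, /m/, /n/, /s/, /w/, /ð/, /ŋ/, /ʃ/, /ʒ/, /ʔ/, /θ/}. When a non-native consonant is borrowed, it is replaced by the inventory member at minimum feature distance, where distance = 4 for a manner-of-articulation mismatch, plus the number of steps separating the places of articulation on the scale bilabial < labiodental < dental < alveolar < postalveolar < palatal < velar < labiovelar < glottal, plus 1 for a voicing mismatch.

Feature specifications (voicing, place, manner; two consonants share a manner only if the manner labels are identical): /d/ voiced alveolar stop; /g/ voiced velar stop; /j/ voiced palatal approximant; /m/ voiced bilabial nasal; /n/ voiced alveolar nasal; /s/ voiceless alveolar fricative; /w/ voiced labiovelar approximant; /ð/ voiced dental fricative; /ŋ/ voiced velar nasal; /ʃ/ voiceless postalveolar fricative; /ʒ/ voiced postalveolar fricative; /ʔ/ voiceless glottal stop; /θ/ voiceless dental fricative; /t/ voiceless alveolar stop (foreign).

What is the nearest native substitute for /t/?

/d/ is closest: same manner (stop), place distance 0 (alveolar→alveolar), voicing differs (+1); total 1. Next closest is /g/ at distance 4.

d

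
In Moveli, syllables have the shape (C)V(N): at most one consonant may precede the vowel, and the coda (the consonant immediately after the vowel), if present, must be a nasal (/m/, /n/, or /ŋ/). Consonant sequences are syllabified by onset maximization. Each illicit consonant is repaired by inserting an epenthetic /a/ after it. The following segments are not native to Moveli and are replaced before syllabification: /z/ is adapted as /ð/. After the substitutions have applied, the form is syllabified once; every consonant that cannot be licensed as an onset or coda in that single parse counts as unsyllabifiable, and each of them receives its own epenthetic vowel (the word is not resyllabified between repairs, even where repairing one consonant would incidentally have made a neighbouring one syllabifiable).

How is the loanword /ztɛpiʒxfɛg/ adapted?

ðatɛpiʒaxafɛga

Substitution: /z/ → /ð/, giving /ðtɛpiʒxfɛg/.
The consonants /ð/, /ʒ/, /x/, /g/ cannot be parsed into a legal (C)V(N) syllable (only a nasal (/m/, /n/, or /ŋ/) is licensed in coda position; onsets are limited to one consonant).
Inserting the epenthetic vowel yields /ð/ → /ða/, /ʒ/ → /ʒa/, /x/ → /xa/, /g/ → /ga/.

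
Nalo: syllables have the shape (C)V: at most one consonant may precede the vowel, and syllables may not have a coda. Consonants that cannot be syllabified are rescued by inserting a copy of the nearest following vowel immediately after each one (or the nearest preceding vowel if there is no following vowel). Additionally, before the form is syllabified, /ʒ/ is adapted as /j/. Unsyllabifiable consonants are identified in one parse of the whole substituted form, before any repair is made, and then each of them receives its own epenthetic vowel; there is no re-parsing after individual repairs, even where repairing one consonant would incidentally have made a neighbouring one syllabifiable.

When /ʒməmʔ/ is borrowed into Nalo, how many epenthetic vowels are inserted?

After substitution the input is /jməmʔ/.
The unsyllabifiable consonants are /j/, /m/, /ʔ/; each receives one epenthetic vowel.

3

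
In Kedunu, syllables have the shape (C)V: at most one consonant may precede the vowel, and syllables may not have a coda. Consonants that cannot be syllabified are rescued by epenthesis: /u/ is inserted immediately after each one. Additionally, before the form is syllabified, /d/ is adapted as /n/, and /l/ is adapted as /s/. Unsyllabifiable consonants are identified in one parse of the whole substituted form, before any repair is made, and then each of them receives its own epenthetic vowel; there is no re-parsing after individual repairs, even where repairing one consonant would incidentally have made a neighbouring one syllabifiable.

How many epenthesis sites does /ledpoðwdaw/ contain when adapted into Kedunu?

4

After substitution the input is /senpoðwnaw/.
The unsyllabifiable consonants are /n/, /ð/, /w/, /w/; each receives one epenthetic vowel.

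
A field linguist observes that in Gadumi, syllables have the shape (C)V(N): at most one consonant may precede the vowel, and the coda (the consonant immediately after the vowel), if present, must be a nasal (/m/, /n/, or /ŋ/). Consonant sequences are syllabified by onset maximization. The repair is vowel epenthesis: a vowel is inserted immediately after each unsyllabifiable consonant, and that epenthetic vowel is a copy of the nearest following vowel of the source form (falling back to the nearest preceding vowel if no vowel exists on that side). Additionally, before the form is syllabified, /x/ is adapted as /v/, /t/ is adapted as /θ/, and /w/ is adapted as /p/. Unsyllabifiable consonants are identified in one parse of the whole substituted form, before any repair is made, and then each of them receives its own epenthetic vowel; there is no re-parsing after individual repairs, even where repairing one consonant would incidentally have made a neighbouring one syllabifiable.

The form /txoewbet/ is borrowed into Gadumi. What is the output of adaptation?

Substitution: /t/ → /θ/, /x/ → /v/, /w/ → /p/, giving /θvoepbeθ/.
The consonants /θ/, /p/, /θ/ cannot be parsed into a legal (C)V(N) syllable (only a nasal (/m/, /n/, or /ŋ/) is licensed in coda position; onsets are limited to one consonant).
Each unlicensed consonant becomes the onset of a new syllable: /θ/ → /θo/, /p/ → /pe/, /θ/ → /θe/.

θovoepebeθe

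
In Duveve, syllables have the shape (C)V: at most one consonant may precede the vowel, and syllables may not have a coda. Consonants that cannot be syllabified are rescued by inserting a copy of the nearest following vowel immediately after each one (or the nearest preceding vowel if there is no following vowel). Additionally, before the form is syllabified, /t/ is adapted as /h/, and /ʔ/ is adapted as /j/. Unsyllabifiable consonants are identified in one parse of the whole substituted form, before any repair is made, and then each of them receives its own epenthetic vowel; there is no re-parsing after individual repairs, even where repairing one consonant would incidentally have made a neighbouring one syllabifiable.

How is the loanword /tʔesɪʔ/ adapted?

Substitution: /t/ → /h/, /ʔ/ → /j/, giving /hjesɪj/.
Under (C)V, the unsyllabifiable consonants are /h/, /j/ (no codas are permitted; onsets are limited to one consonant).
Each unlicensed consonant becomes the onset of a new syllable: /h/ → /he/, /j/ → /jɪ/.

hejesɪjɪ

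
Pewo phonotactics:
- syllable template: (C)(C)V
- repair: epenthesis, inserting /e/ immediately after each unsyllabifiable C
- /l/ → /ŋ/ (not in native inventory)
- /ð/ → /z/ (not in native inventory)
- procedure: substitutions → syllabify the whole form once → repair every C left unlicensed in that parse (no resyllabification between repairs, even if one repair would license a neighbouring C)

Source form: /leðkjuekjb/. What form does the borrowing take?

ŋezekjuekejebe

Substitution: /l/ → /ŋ/, /ð/ → /z/, giving /ŋezkjuekjb/.
Under (C)(C)V, the unsyllabifiable consonants are /z/, /k/, /j/, /b/ (no codas are permitted; onsets may contain at most 2 consonants).
Inserting the epenthetic vowel yields /z/ → /ze/, /k/ → /ke/, /j/ → /je/, /b/ → /be/.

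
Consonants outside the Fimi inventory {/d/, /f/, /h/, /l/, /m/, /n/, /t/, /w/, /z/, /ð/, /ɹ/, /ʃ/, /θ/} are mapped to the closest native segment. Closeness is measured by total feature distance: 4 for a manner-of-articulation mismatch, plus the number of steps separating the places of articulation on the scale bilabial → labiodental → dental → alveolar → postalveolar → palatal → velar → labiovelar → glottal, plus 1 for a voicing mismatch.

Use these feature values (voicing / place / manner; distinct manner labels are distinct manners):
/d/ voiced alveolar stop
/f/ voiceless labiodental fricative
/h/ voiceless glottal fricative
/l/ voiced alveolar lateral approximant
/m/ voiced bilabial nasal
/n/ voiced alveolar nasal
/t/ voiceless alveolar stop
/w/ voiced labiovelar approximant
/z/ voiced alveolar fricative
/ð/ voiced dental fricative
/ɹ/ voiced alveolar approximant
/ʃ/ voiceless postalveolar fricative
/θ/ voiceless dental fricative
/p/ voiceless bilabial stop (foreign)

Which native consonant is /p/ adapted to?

/t/ is closest: same manner (stop), place distance 3 (bilabial→alveolar), same voicing; total 3. Next closest is /d/ at distance 4.

t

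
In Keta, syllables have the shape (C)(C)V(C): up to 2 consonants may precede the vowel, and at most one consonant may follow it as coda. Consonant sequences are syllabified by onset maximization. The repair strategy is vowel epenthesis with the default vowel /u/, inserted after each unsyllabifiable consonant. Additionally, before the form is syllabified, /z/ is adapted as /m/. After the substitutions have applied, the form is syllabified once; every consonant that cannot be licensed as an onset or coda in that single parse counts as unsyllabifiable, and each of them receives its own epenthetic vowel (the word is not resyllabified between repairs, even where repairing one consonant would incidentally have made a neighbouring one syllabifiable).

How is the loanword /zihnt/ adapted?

mihnutu

Substitution: /z/ → /m/, giving /mihnt/.
Syllabifying with onset maximization leaves /n/, /t/ stranded (at most one coda consonant is licensed; onsets may contain at most 2 consonants).
Epenthesis after each stranded consonant: /n/ → /nu/, /t/ → /tu/.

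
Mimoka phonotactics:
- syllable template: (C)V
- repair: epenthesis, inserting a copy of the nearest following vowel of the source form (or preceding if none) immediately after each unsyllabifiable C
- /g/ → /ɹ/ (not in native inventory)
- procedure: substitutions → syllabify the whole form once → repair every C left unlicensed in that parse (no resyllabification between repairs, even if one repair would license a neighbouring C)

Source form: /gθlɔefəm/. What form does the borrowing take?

ɹɔθɔlɔefəmə

Substitution: /g/ → /ɹ/, giving /ɹθlɔefəm/.
Under (C)V, the unsyllabifiable consonants are /ɹ/, /θ/, /m/ (no codas are permitted; onsets are limited to one consonant).
Inserting the epenthetic vowel yields /ɹ/ → /ɹɔ/, /θ/ → /θɔ/, /m/ → /mə/.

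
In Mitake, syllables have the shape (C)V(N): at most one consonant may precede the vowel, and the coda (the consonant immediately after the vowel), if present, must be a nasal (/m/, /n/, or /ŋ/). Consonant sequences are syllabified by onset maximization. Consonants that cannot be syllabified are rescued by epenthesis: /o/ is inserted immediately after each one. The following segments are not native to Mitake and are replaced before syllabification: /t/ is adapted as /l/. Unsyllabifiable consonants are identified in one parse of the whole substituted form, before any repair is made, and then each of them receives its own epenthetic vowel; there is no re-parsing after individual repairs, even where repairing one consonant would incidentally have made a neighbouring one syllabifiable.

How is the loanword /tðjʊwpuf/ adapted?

Substitution: /t/ → /l/, giving /lðjʊwpuf/.
Syllabifying with onset maximization leaves /l/, /ð/, /w/, /f/ stranded (only a nasal (/m/, /n/, or /ŋ/) is licensed in coda position; onsets are limited to one consonant).
Each unlicensed consonant becomes the onset of a new syllable: /l/ → /lo/, /ð/ → /ðo/, /w/ → /wo/, /f/ → /fo/.

loðojʊwopufo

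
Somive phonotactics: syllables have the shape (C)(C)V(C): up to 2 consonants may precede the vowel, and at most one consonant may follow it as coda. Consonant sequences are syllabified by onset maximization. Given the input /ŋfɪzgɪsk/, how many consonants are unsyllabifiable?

1

Under (C)(C)V(C), the unsyllabifiable consonants are /k/ (at most one coda consonant is licensed; onsets may contain at most 2 consonants).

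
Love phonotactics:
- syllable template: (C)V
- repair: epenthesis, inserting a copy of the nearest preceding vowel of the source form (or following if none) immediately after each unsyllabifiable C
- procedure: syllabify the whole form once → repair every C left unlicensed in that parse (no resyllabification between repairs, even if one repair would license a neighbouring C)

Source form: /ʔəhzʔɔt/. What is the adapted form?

ʔəhəzəʔɔtɔ

The consonants /h/, /z/, /t/ cannot be parsed into a legal (C)V syllable (no codas are permitted; onsets are limited to one consonant).
Epenthesis after each stranded consonant: /h/ → /hə/, /z/ → /zə/, /t/ → /tɔ/.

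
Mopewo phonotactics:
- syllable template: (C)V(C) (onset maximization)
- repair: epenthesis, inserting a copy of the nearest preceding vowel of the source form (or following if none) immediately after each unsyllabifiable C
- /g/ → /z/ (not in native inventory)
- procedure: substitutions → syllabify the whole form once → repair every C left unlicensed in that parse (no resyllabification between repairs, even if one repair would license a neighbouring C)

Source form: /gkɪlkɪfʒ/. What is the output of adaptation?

Substitution: /g/ → /z/, giving /zkɪlkɪfʒ/.
Syllabifying with onset maximization leaves /z/, /ʒ/ stranded (at most one coda consonant is licensed; onsets are limited to one consonant).
Epenthesis after each stranded consonant: /z/ → /zɪ/, /ʒ/ → /ʒɪ/.

zɪkɪlkɪfʒɪ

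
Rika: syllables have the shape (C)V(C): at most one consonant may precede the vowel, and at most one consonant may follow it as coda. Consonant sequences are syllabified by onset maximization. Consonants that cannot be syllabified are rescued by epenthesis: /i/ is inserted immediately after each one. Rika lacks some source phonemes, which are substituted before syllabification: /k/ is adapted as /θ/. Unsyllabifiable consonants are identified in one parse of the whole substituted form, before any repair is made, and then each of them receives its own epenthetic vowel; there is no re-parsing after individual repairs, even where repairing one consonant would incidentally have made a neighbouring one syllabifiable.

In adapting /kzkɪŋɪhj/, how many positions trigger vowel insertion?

3

After substitution the input is /θzθɪŋɪhj/.
The unsyllabifiable consonants are /θ/, /z/, /j/; each receives one epenthetic vowel.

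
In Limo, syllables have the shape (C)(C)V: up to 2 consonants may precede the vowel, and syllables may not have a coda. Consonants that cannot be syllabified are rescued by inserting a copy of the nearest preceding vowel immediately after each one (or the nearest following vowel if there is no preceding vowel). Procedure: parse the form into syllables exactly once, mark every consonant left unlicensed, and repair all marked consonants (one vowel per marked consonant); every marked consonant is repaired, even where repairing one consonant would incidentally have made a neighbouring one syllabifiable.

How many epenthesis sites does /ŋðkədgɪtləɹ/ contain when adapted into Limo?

2

The unsyllabifiable consonants are /ŋ/, /ɹ/; each receives one epenthetic vowel.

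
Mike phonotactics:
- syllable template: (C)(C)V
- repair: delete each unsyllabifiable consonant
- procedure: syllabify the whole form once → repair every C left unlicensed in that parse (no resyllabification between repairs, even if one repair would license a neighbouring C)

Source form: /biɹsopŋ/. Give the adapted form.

The consonants /p/, /ŋ/ cannot be parsed into a legal (C)(C)V syllable (no codas are permitted; onsets may contain at most 2 consonants).
Each unlicensed consonant is deleted: /p/, /ŋ/.

biɹso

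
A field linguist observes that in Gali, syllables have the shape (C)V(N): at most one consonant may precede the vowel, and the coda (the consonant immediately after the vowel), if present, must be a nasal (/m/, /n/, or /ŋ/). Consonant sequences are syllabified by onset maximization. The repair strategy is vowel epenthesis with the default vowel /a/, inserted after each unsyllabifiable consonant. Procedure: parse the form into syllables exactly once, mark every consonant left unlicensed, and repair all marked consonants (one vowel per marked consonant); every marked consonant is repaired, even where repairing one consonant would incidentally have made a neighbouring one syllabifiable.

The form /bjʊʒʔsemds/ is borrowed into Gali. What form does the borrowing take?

Under (C)V(N), the unsyllabifiable consonants are /b/, /ʒ/, /ʔ/, /d/, /s/ (only a nasal (/m/, /n/, or /ŋ/) is licensed in coda position; onsets are limited to one consonant).
Inserting the epenthetic vowel yields /b/ → /ba/, /ʒ/ → /ʒa/, /ʔ/ → /ʔa/, /d/ → /da/, /s/ → /sa/.

bajʊʒaʔasemdasa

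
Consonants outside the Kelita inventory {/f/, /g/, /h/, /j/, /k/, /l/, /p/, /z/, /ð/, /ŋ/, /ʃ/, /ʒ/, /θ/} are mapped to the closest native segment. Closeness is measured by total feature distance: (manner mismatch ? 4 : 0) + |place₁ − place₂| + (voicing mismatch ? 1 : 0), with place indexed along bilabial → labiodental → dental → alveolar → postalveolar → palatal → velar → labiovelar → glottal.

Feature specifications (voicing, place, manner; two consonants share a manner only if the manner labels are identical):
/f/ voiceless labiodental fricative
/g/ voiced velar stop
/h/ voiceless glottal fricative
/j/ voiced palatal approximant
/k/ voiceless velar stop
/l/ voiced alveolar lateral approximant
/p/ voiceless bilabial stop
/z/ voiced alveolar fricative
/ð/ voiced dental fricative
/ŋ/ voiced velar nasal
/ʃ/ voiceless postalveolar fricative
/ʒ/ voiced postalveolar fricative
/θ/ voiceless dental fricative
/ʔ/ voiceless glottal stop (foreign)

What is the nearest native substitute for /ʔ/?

/k/ is closest: same manner (stop), place distance 2 (glottal→velar), same voicing; total 2. Next closest is /g/ at distance 3.

k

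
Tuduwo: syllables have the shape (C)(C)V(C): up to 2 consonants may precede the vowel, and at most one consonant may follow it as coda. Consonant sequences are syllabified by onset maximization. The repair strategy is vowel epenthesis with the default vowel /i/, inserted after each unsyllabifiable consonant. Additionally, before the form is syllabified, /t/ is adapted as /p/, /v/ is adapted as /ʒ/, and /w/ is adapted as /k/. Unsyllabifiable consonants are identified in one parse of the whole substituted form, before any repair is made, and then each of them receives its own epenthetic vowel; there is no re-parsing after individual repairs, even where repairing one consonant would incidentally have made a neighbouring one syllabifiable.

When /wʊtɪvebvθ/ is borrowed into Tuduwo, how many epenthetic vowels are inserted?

2

After substitution the input is /kʊpɪʒebʒθ/.
The unsyllabifiable consonants are /ʒ/, /θ/; each receives one epenthetic vowel.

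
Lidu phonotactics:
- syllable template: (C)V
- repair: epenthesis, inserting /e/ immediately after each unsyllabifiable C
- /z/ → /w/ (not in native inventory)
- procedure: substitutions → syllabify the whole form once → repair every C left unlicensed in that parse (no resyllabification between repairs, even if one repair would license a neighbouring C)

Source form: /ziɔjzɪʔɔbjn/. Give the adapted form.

wiɔjewɪʔɔbejene

Substitution: /z/ → /w/, giving /wiɔjwɪʔɔbjn/.
Under (C)V, the unsyllabifiable consonants are /j/, /b/, /j/, /n/ (no codas are permitted; onsets are limited to one consonant).
Each unlicensed consonant becomes the onset of a new syllable: /j/ → /je/, /b/ → /be/, /j/ → /je/, /n/ → /ne/.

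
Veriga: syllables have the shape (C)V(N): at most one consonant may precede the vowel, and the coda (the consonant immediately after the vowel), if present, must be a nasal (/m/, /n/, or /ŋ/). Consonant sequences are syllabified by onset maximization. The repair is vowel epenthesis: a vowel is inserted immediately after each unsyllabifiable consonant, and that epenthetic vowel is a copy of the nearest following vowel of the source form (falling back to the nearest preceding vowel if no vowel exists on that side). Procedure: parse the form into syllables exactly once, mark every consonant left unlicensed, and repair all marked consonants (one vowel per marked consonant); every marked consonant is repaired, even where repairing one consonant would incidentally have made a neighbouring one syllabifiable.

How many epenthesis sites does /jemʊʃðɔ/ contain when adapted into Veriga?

1

The unsyllabifiable consonants are /ʃ/; each receives one epenthetic vowel.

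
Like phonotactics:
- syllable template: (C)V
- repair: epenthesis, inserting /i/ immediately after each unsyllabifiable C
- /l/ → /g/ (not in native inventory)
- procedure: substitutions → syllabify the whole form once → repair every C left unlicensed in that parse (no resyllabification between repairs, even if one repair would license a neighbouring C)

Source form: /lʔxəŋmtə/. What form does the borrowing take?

giʔixəŋimitə

Substitution: /l/ → /g/, giving /gʔxəŋmtə/.
Syllabifying with onset maximization leaves /g/, /ʔ/, /ŋ/, /m/ stranded (no codas are permitted; onsets are limited to one consonant).
Epenthesis after each stranded consonant: /g/ → /gi/, /ʔ/ → /ʔi/, /ŋ/ → /ŋi/, /m/ → /mi/.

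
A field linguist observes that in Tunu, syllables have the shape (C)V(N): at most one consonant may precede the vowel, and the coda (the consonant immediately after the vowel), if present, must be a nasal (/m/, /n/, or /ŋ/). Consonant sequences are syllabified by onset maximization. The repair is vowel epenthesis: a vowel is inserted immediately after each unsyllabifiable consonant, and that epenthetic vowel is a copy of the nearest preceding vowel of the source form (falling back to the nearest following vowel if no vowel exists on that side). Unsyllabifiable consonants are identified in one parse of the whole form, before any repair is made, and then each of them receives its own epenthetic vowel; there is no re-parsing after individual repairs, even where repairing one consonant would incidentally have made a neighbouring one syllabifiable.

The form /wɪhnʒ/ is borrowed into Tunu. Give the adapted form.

wɪhɪnɪʒɪ

Under (C)V(N), the unsyllabifiable consonants are /h/, /n/, /ʒ/ (only a nasal (/m/, /n/, or /ŋ/) is licensed in coda position; onsets are limited to one consonant).
Each unlicensed consonant becomes the onset of a new syllable: /h/ → /hɪ/, /n/ → /nɪ/, /ʒ/ → /ʒɪ/.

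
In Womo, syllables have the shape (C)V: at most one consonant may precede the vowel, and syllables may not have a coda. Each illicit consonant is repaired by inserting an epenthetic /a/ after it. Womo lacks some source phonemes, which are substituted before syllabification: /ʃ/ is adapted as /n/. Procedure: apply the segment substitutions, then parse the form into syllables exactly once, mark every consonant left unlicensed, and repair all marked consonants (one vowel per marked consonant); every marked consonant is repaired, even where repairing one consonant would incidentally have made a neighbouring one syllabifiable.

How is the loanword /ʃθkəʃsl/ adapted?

naθakənasala

Substitution: /ʃ/ → /n/, giving /nθkənsl/.
The consonants /n/, /θ/, /n/, /s/, /l/ cannot be parsed into a legal (C)V syllable (no codas are permitted; onsets are limited to one consonant).
Inserting the epenthetic vowel yields /n/ → /na/, /θ/ → /θa/, /n/ → /na/, /s/ → /sa/, /l/ → /la/.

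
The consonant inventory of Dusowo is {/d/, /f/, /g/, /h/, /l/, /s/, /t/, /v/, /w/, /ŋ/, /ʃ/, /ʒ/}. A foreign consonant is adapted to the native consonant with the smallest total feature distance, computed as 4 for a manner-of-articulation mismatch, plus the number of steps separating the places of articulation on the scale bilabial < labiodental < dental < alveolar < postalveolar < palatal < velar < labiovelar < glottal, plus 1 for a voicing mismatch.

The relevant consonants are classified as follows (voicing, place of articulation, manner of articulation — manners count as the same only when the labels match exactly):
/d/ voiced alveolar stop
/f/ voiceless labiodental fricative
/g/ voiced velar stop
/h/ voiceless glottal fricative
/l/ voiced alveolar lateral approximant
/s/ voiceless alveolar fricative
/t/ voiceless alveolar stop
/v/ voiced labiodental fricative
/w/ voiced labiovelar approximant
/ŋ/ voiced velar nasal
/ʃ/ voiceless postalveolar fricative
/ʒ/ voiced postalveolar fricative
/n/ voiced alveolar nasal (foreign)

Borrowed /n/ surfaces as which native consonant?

ŋ

/ŋ/ is closest: same manner (nasal), place distance 3 (alveolar→velar), same voicing; total 3. Next closest is /d/ at distance 4.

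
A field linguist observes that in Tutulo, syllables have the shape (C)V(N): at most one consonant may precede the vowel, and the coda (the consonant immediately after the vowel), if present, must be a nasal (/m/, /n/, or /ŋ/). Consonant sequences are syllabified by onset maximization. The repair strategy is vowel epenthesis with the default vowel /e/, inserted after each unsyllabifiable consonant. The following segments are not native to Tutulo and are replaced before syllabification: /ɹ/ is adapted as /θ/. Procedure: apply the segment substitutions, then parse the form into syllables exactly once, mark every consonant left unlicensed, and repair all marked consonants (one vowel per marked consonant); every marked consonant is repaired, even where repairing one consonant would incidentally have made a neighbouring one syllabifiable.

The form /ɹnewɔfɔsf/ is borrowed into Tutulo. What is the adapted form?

θenewɔfɔsefe

Substitution: /ɹ/ → /θ/, giving /θnewɔfɔsf/.
The consonants /θ/, /s/, /f/ cannot be parsed into a legal (C)V(N) syllable (only a nasal (/m/, /n/, or /ŋ/) is licensed in coda position; onsets are limited to one consonant).
Inserting the epenthetic vowel yields /θ/ → /θe/, /s/ → /se/, /f/ → /fe/.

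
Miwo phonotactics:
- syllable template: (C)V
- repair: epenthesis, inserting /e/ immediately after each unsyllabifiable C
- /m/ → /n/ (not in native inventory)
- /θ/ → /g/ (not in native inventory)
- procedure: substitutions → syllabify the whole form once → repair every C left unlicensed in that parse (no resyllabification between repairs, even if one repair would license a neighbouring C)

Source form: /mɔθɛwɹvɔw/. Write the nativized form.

nɔgɛweɹevɔwe

Substitution: /m/ → /n/, /θ/ → /g/, giving /nɔgɛwɹvɔw/.
Under (C)V, the unsyllabifiable consonants are /w/, /ɹ/, /w/ (no codas are permitted; onsets are limited to one consonant).
Each unlicensed consonant becomes the onset of a new syllable: /w/ → /we/, /ɹ/ → /ɹe/, /w/ → /we/.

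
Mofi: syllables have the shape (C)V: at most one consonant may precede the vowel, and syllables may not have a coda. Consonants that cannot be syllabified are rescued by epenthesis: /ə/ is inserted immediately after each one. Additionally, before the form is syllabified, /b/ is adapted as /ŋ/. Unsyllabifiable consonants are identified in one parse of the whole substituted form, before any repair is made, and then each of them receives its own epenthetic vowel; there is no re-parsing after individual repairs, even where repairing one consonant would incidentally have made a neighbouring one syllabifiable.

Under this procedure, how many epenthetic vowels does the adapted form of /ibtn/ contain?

3

After substitution the input is /iŋtn/.
The unsyllabifiable consonants are /ŋ/, /t/, /n/; each receives one epenthetic vowel.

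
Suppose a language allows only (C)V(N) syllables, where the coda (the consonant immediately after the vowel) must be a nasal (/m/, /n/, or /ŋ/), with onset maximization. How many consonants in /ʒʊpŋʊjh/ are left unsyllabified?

3

The consonants /p/, /j/, /h/ cannot be parsed into a legal (C)V(N) syllable (only a nasal (/m/, /n/, or /ŋ/) is licensed in coda position; onsets are limited to one consonant).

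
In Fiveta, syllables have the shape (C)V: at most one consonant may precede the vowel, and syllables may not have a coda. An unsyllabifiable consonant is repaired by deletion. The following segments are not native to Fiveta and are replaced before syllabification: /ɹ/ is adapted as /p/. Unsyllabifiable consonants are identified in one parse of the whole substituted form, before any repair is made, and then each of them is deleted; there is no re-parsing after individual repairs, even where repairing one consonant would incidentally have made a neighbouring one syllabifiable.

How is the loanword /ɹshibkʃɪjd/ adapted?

hiʃɪ

Substitution: /ɹ/ → /p/, giving /pshibkʃɪjd/.
Syllabifying with onset maximization leaves /p/, /s/, /b/, /k/, /j/, /d/ stranded (no codas are permitted; onsets are limited to one consonant).
Deletion applies to /p/, /s/, /b/, /k/, /j/, /d/.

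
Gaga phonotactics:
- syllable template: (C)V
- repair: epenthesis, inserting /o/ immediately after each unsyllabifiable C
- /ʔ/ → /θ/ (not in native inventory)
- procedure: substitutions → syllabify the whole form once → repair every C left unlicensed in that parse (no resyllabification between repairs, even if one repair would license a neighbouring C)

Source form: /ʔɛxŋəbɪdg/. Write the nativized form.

θɛxoŋəbɪdogo

Substitution: /ʔ/ → /θ/, giving /θɛxŋəbɪdg/.
Under (C)V, the unsyllabifiable consonants are /x/, /d/, /g/ (no codas are permitted; onsets are limited to one consonant).
Each unlicensed consonant becomes the onset of a new syllable: /x/ → /xo/, /d/ → /do/, /g/ → /go/.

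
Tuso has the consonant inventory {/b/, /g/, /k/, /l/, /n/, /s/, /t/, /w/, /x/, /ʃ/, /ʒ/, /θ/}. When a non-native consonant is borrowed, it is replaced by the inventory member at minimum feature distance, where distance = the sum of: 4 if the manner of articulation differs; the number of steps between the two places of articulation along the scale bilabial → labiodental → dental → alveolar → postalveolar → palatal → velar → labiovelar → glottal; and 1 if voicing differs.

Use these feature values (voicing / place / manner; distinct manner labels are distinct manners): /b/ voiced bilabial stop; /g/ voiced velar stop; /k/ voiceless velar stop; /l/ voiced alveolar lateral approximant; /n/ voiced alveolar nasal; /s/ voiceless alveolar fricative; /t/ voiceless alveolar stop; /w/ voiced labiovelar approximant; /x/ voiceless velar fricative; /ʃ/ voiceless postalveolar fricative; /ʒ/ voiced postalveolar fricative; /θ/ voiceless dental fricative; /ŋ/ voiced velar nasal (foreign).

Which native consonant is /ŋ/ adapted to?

/n/ is closest: same manner (nasal), place distance 3 (velar→alveolar), same voicing; total 3. Next closest is /g/ at distance 4.

n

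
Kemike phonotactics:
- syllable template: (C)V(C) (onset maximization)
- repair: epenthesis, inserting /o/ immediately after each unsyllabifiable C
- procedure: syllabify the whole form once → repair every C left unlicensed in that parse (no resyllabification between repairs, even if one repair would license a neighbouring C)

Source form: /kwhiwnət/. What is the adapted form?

kowohiwnət

The consonants /k/, /w/ cannot be parsed into a legal (C)V(C) syllable (at most one coda consonant is licensed; onsets are limited to one consonant).
Each unlicensed consonant becomes the onset of a new syllable: /k/ → /ko/, /w/ → /wo/.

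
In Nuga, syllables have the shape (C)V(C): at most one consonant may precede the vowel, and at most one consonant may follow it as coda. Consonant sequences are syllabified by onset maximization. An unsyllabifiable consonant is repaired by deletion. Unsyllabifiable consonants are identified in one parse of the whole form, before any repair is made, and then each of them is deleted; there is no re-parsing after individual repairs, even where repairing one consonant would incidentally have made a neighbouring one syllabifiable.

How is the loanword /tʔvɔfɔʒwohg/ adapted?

vɔfɔʒwoh

The consonants /t/, /ʔ/, /g/ cannot be parsed into a legal (C)V(C) syllable (at most one coda consonant is licensed; onsets are limited to one consonant).
Each unlicensed consonant is deleted: /t/, /ʔ/, /g/.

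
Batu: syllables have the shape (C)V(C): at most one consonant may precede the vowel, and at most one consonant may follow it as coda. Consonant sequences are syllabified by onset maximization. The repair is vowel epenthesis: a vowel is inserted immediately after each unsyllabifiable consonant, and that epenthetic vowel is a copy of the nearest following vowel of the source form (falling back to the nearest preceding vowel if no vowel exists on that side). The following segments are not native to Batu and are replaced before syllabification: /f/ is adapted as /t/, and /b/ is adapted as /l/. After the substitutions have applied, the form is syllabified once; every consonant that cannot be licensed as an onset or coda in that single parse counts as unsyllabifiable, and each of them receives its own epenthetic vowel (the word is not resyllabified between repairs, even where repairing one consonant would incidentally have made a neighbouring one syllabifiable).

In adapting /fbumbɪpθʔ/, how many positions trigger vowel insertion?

3

After substitution the input is /tlumlɪpθʔ/.
The unsyllabifiable consonants are /t/, /θ/, /ʔ/; each receives one epenthetic vowel.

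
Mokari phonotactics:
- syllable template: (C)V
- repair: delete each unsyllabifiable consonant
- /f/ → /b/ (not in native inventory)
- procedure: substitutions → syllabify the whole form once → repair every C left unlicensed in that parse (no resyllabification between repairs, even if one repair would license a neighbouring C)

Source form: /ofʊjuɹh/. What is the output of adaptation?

obʊju

Substitution: /f/ → /b/, giving /obʊjuɹh/.
Under (C)V, the unsyllabifiable consonants are /ɹ/, /h/ (no codas are permitted; onsets are limited to one consonant).
Deletion applies to /ɹ/, /h/.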